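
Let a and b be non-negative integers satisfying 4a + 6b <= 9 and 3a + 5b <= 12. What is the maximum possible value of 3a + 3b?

6

The continuous relaxation peaks at (2.25, 0) with value 6.75; rounding to a feasible lattice point costs some objective.
(a,b)=(2,0): 4·2+6·0=8≤9, 3·2+5·0=6≤12, objective 6.
(a,b)=(1,0): 4·1+6·0=4≤9, 3·1+5·0=3≤12, objective 3.
No feasible integer point exceeds 6.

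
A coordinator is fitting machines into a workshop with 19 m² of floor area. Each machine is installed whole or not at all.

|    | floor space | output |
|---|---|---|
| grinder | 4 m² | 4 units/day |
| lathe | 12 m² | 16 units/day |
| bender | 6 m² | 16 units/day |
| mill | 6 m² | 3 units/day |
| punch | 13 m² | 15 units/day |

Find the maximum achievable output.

32

Allowing fractional choices, the relaxed optimum would be about 33.2, but machines are indivisible.
bender + punch: floor space 6 + 13 = 19 ≤ 19, output 16 + 15 = 31.
lathe + bender: floor space 12 + 6 = 18 ≤ 19, output 16 + 16 = 32.
Best is lathe and bender with total output 32.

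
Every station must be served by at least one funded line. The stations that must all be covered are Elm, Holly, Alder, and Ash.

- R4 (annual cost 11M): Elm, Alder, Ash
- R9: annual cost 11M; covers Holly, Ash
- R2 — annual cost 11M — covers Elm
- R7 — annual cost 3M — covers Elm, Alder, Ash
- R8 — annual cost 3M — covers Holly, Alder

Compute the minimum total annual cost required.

6

Choose R7 and R8: together they cover Elm, Holly, Alder, Ash — every station.
Total annual cost: 3 + 3 = 6.
No cover costs less than 6.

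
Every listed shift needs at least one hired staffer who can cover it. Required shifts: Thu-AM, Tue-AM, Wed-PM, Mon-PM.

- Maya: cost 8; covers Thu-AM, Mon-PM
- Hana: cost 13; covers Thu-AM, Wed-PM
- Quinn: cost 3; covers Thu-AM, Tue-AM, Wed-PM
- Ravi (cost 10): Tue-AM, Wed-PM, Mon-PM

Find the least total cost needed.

Choose Maya and Quinn: together they cover Thu-AM, Tue-AM, Wed-PM, Mon-PM — every shift.
Total cost: 8 + 3 = 11.
No cover costs less than 11.

11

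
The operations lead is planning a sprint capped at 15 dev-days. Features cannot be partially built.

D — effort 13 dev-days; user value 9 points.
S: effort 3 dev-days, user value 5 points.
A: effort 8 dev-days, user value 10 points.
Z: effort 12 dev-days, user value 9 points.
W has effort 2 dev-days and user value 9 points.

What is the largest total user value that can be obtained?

S + A + W: effort 3 + 8 + 2 = 13 ≤ 15, user value 5 + 10 + 9 = 24.
A + W: effort 8 + 2 = 10 ≤ 15, user value 10 + 9 = 19.
Best is S, A, and W with total user value 24.

24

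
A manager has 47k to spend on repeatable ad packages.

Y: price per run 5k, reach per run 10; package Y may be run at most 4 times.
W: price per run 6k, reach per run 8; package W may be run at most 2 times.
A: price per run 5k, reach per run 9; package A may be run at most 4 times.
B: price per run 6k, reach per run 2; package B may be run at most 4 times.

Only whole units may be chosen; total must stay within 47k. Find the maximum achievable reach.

This is a bounded integer knapsack.
Y has the best ratio (10/5); taking only Y gives at most 4×10 = 40 (stopped by the supply cap of 4).
Mixing does better — 4×Y, 1×W, and 4×A: price 46 ≤ 47, reach 4·10 + 1·8 + 4·9 = 84.

84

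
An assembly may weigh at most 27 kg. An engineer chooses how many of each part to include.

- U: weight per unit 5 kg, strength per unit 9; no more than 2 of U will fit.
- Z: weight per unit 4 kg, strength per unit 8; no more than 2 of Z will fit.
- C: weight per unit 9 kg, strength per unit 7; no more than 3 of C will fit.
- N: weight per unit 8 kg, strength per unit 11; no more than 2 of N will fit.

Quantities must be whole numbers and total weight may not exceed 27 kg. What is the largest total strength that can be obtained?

2×U, 2×Z, and 1×N: weight 26 ≤ 27, strength 2·9 + 2·8 + 1·11 = 45.
2×U, 2×Z, and 1×C: weight 27 ≤ 27, strength 2·9 + 2·8 + 1·7 = 41.
Best is 45.

45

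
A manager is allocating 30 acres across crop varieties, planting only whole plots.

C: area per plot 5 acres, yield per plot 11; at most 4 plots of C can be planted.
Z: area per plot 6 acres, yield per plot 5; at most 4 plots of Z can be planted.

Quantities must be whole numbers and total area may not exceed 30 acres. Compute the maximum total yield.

4×C and 1×Z: area 26 ≤ 30, yield 4·11 + 1·5 = 49.
4×C: area 20 ≤ 30, yield 4·11 = 44.
Best is 49.

49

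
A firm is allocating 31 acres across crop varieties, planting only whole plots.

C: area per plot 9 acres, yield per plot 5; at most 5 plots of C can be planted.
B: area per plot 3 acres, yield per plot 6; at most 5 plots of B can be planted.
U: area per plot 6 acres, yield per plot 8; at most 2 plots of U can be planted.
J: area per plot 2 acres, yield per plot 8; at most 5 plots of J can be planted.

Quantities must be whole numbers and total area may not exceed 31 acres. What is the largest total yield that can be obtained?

78

3×B, 2×U, and 5×J: area 31 ≤ 31, yield 3·6 + 2·8 + 5·8 = 74.
5×B, 1×U, and 5×J: area 31 ≤ 31, yield 5·6 + 1·8 + 5·8 = 78.
Best is 78.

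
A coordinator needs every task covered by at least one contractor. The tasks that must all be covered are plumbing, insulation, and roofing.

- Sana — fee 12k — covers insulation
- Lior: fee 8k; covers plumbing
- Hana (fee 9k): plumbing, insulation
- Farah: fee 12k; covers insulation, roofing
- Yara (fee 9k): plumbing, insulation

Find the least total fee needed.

20

The greedy cost-per-new-task heuristic would pick Hana and Farah for 21, but a cheaper cover exists.
Choose Lior and Farah: together they cover plumbing, insulation, roofing — every task.
Total fee: 8 + 12 = 20.
No cover costs less than 20.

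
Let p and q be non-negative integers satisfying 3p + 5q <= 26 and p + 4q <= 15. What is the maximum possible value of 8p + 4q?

The continuous relaxation peaks at (8.67, 0) with value 69.33; rounding to a feasible lattice point costs some objective.
(p,q)=(8,0): 3·8+5·0=24≤26, 1·8+4·0=8≤15, objective 64.
(p,q)=(7,1): 3·7+5·1=26≤26, 1·7+4·1=11≤15, objective 60.
(p,q)=(7,0): 3·7+5·0=21≤26, 1·7+4·0=7≤15, objective 56.
The best lattice point is (8,0), giving 64.

64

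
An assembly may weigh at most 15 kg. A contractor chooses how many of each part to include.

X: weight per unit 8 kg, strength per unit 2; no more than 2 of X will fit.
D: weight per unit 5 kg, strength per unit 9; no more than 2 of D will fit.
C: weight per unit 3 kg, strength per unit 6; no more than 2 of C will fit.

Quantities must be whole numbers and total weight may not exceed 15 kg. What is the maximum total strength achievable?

2×D and 1×C: weight 13 ≤ 15, strength 2·9 + 1·6 = 24.
1×D and 2×C: weight 11 ≤ 15, strength 1·9 + 2·6 = 21.
Best is 24.

24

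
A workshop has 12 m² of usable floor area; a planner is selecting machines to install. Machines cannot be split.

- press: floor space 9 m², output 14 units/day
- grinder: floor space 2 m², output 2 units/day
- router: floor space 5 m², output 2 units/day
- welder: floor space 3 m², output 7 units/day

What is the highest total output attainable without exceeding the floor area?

21

press + welder: floor space 9 + 3 = 12 ≤ 12, output 14 + 7 = 21.
press + grinder: floor space 9 + 2 = 11 ≤ 12, output 14 + 2 = 16.
Best is press and welder with total output 21.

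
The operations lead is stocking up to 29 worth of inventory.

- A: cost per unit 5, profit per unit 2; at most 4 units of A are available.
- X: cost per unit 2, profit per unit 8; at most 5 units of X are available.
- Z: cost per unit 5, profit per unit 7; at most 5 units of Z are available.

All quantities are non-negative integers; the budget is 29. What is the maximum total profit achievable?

61

This is a bounded integer knapsack.
X has the best ratio (8/2); taking only X gives at most 5×8 = 40 (stopped by the supply cap of 5).
Mixing does better — 5×X and 3×Z: cost 25 ≤ 29, profit 5·8 + 3·7 = 61.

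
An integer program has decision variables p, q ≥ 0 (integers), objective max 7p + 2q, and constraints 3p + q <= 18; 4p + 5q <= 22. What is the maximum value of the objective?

(p,q)=(5,0): 3·5+1·0=15≤18, 4·5+5·0=20≤22, objective 35.
(p,q)=(4,1): 3·4+1·1=13≤18, 4·4+5·1=21≤22, objective 30.
(p,q)=(4,0): 3·4+1·0=12≤18, 4·4+5·0=16≤22, objective 28.
No feasible integer point exceeds 35.

35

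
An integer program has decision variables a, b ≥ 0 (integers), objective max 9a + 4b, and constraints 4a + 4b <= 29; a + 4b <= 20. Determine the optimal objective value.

63

Relaxing integrality, the LP optimum is 65.25 at (a,b) = (7.25, 0), which is not an integer point.
(a,b)=(7,0): 4·7+4·0=28≤29, 1·7+4·0=7≤20, objective 63.
(a,b)=(6,1): 4·6+4·1=28≤29, 1·6+4·1=10≤20, objective 58.
(a,b)=(6,0): 4·6+4·0=24≤29, 1·6+4·0=6≤20, objective 54.
The best lattice point is (7,0), giving 63.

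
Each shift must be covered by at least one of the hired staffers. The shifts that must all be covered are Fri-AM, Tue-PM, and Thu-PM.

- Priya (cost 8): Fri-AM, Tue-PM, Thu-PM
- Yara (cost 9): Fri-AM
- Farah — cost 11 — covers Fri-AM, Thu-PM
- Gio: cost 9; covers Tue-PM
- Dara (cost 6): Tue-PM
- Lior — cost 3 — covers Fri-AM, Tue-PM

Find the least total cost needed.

8

Priya alone covers Fri-AM, Tue-PM, Thu-PM — every shift.
Total cost: 8.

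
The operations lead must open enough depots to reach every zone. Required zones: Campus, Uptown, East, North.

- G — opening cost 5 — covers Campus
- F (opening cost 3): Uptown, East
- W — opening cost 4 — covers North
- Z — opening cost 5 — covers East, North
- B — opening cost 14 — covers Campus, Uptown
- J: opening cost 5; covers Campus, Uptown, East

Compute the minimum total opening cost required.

The greedy cost-per-new-zone heuristic would pick F, W, and G for 12, but a cheaper cover exists.
Choose W and J: together they cover Campus, Uptown, East, North — every zone.
Total opening cost: 4 + 5 = 9.
No cover costs less than 9.

9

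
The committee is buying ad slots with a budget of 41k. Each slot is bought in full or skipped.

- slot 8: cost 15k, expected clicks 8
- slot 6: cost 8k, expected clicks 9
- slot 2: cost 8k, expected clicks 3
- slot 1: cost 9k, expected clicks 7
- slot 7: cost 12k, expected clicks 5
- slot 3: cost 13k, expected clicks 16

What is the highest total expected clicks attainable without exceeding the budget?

slot 8 + slot 6 + slot 3: cost 15 + 8 + 13 = 36 ≤ 41, expected clicks 8 + 9 + 16 = 33.
slot 6 + slot 2 + slot 1 + slot 3: cost 8 + 8 + 9 + 13 = 38 ≤ 41, expected clicks 9 + 3 + 7 + 16 = 35.
Best is slot 6, slot 2, slot 1, and slot 3 with total expected clicks 35.

35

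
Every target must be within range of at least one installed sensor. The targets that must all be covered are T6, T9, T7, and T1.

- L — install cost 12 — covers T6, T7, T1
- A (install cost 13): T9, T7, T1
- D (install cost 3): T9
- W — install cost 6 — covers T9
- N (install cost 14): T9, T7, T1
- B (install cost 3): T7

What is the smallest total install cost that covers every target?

15

The greedy cost-per-new-target heuristic would pick D, B, and L for 18, but a cheaper cover exists.
Choose L and D: together they cover T6, T9, T7, T1 — every target.
Total install cost: 12 + 3 = 15.
No cover costs less than 15.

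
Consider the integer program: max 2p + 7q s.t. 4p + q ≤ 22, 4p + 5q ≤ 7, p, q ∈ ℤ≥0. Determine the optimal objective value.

7

The continuous relaxation peaks at (0, 1.4) with value 9.80; rounding to a feasible lattice point costs some objective.
(p,q)=(0,1): 4·0+1·1=1≤22, 4·0+5·1=5≤7, objective 7.
(p,q)=(1,0): 4·1+1·0=4≤22, 4·1+5·0=4≤7, objective 2.
(p,q)=(0,0): 4·0+1·0=0≤22, 4·0+5·0=0≤7, objective 0.
No feasible integer point exceeds 7.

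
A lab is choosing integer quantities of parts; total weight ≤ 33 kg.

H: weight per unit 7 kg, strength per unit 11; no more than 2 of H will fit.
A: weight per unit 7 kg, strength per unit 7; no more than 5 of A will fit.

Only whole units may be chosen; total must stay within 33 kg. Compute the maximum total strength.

Take 2×H and 2×A: weight 28 ≤ 33, strength 2·11 + 2·7 = 36.
H has the best ratio (11/7) and is taken to its limit of 2; remaining capacity is filled optimally with the others.

36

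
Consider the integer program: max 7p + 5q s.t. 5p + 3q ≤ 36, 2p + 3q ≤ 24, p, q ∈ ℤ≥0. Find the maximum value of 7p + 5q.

The continuous relaxation peaks at (4, 5.33) with value 54.67; rounding to a feasible lattice point costs some objective.
(p,q)=(4,5): 5·4+3·5=35≤36, 2·4+3·5=23≤24, objective 53.
(p,q)=(3,6): 5·3+3·6=33≤36, 2·3+3·6=24≤24, objective 51.
(p,q)=(4,4): 5·4+3·4=32≤36, 2·4+3·4=20≤24, objective 48.
(p,q)=(3,5): 5·3+3·5=30≤36, 2·3+3·5=21≤24, objective 46.
Maximum is 53 at (p,q)=(4,5).

53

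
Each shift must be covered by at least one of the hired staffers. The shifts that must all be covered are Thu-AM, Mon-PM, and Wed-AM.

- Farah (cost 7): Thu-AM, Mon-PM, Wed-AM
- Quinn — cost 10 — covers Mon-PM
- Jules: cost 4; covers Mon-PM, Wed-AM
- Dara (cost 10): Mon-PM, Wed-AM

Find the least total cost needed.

Farah alone covers Thu-AM, Mon-PM, Wed-AM — every shift.
Total cost: 7.

7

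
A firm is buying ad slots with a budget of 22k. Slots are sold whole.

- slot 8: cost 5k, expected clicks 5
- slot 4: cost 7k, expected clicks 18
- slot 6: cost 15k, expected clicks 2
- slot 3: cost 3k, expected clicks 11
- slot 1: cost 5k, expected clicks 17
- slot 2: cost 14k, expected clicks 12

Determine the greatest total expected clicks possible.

This is an integer program with binary decision variables.
Allowing fractional choices, the relaxed optimum would be about 52.7, but ad slots are indivisible.
slot 4 + slot 3 + slot 1: cost 7 + 3 + 5 = 15 ≤ 22, expected clicks 18 + 11 + 17 = 46.
slot 8 + slot 4 + slot 3 + slot 1: cost 5 + 7 + 3 + 5 = 20 ≤ 22, expected clicks 5 + 18 + 11 + 17 = 51.
slot 8 + slot 4 + slot 1: cost 5 + 7 + 5 = 17 ≤ 22, expected clicks 5 + 18 + 17 = 40.
Best is slot 8, slot 4, slot 3, and slot 1 with total expected clicks 51.

51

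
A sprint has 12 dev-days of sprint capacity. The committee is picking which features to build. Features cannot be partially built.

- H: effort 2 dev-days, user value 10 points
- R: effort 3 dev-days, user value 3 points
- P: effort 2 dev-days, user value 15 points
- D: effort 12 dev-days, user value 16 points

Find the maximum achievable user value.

28

Allowing fractional choices, the relaxed optimum would be about 35.7, but features are indivisible.
H + R + P: effort 2 + 3 + 2 = 7 ≤ 12, user value 10 + 3 + 15 = 28.
H + P: effort 2 + 2 = 4 ≤ 12, user value 10 + 15 = 25.
R + P: effort 3 + 2 = 5 ≤ 12, user value 3 + 15 = 18.
Best is H, R, and P with total user value 28.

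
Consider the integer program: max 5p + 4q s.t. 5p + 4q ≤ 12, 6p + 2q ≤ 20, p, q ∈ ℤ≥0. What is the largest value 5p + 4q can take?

(p,q)=(0,3): 5·0+4·3=12≤12, 6·0+2·3=6≤20, objective 12.
(p,q)=(0,2): 5·0+4·2=8≤12, 6·0+2·2=4≤20, objective 8.
The best lattice point is (0,3), giving 12.

12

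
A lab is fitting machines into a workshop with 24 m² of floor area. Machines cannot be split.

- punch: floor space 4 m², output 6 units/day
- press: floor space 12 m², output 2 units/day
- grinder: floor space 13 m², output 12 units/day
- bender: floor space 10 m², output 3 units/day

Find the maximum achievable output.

Allowing fractional choices, the relaxed optimum would be about 20.1, but machines are indivisible.
punch + grinder: floor space 4 + 13 = 17 ≤ 24, output 6 + 12 = 18.
grinder + bender: floor space 13 + 10 = 23 ≤ 24, output 12 + 3 = 15.
Best is punch and grinder with total output 18.

18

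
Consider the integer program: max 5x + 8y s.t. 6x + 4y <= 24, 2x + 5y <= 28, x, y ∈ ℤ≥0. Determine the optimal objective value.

40

(x,y)=(0,5): 6·0+4·5=20≤24, 2·0+5·5=25≤28, objective 40.
(x,y)=(1,4): 6·1+4·4=22≤24, 2·1+5·4=22≤28, objective 37.
The best lattice point is (0,5), giving 40.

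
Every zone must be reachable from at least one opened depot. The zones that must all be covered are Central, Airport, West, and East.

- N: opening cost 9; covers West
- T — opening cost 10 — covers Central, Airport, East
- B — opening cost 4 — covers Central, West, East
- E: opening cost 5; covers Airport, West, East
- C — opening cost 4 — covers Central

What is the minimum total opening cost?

9

This is an integer covering problem.
Choose B and E: together they cover Central, Airport, West, East — every zone.
Total opening cost: 4 + 5 = 9.
No cover costs less than 9.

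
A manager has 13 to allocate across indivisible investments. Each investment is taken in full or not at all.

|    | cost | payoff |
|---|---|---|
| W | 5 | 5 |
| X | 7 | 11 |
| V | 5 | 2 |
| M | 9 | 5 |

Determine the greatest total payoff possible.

X + V: cost 7 + 5 = 12 ≤ 13, payoff 11 + 2 = 13.
W + X: cost 5 + 7 = 12 ≤ 13, payoff 5 + 11 = 16.
X: cost 7 ≤ 13, payoff 11.
Best is W and X with total payoff 16.

16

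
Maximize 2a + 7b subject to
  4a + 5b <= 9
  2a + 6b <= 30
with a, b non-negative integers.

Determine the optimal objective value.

(a,b)=(1,1) is feasible, giving 9.
(a,b)=(0,1) is feasible, giving 7.
Maximum is 9 at (a,b)=(1,1).

9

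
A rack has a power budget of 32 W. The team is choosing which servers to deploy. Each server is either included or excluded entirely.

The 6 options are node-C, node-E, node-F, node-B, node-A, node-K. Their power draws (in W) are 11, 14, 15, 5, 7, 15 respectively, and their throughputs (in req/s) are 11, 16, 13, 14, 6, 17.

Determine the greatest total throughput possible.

42

Allowing fractional choices, the relaxed optimum would be about 44.7, but servers are indivisible.
node-C + node-B + node-K: power draw 11 + 5 + 15 = 31 ≤ 32, throughput 11 + 14 + 17 = 42.
node-C + node-E + node-B: power draw 11 + 14 + 5 = 30 ≤ 32, throughput 11 + 16 + 14 = 41.
Best is node-C, node-B, and node-K with total throughput 42.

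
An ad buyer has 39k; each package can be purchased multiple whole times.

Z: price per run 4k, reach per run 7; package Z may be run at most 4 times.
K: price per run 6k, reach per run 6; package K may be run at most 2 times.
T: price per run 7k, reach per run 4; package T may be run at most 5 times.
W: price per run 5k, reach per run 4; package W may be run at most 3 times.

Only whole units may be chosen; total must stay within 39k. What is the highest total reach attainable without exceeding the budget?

4×Z, 1×K, and 3×W: price 37 ≤ 39, reach 4·7 + 1·6 + 3·4 = 46.
4×Z, 2×K, and 2×W: price 38 ≤ 39, reach 4·7 + 2·6 + 2·4 = 48.
Best is 48.

48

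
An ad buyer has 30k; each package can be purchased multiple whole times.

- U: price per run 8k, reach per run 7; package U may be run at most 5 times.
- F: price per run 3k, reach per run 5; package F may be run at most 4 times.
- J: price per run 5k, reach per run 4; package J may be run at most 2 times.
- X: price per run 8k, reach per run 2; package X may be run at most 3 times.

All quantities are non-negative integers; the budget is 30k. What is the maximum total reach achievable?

1×U, 4×F, and 2×J: price 30 ≤ 30, reach 1·7 + 4·5 + 2·4 = 35.
2×U and 4×F: price 28 ≤ 30, reach 2·7 + 4·5 = 34.
Best is 35.

35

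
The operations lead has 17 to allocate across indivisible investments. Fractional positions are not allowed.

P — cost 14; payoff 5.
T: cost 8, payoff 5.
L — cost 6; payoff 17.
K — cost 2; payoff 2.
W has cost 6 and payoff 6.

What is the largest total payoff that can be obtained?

25

Allowing fractional choices, the relaxed optimum would be about 26.9, but investments are indivisible.
L + W: cost 6 + 6 = 12 ≤ 17, payoff 17 + 6 = 23.
L + K + W: cost 6 + 2 + 6 = 14 ≤ 17, payoff 17 + 2 + 6 = 25.
T + L + K: cost 8 + 6 + 2 = 16 ≤ 17, payoff 5 + 17 + 2 = 24.
Best is L, K, and W with total payoff 25.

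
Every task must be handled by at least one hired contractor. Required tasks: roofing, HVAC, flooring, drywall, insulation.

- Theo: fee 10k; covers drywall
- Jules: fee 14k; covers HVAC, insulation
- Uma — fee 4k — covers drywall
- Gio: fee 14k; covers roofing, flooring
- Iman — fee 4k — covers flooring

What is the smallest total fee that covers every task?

32

This is a weighted set-cover instance.
The greedy cost-per-new-task heuristic would pick Uma, Iman, Jules, and Gio for 36, but a cheaper cover exists.
Choose Jules, Uma, and Gio: together they cover roofing, HVAC, flooring, drywall, insulation — every task.
Total fee: 14 + 4 + 14 = 32.
No cover costs less than 32.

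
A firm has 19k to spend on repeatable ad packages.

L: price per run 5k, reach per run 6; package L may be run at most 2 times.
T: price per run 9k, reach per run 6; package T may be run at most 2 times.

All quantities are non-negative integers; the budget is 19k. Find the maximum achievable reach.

This is a bounded integer knapsack.
Take 2×L and 1×T: price 19 ≤ 19, reach 2·6 + 1·6 = 18.
L has the best ratio (6/5) and is taken to its limit of 2; remaining capacity is filled optimally with the others.

18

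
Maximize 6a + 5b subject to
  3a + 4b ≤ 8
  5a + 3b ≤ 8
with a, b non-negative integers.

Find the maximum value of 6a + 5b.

Relaxing integrality, the LP optimum is 11.64 at (a,b) = (0.727, 1.45), which is not an integer point.
(a,b)=(1,1): 3·1+4·1=7≤8, 5·1+3·1=8≤8, objective 11.
(a,b)=(0,2): 3·0+4·2=8≤8, 5·0+3·2=6≤8, objective 10.
(a,b)=(1,0): 3·1+4·0=3≤8, 5·1+3·0=5≤8, objective 6.
No feasible integer point exceeds 11.

11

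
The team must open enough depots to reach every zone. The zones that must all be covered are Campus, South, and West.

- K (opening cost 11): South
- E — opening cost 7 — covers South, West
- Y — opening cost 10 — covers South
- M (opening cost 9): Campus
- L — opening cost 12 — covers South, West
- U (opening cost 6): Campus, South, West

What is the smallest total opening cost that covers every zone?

6

U alone covers Campus, South, West — every zone.
Total opening cost: 6.
No cover costs less than 6.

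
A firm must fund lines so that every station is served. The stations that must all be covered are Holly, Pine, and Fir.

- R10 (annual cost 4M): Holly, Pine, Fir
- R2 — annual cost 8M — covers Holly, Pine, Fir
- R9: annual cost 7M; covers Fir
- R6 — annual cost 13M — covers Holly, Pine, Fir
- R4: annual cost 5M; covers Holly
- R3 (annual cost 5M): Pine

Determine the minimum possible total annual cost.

4

This is a weighted set-cover instance.
R10 alone covers Holly, Pine, Fir — every station.
Total annual cost: 4.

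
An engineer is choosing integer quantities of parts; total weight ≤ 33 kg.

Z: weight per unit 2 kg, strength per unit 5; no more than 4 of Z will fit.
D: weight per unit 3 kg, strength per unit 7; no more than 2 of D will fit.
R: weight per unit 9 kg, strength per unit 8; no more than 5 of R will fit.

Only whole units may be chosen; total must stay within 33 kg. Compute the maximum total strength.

This is a bounded integer knapsack.
Z has the best ratio (5/2); taking only Z gives at most 4×5 = 20 (stopped by the supply cap of 4).
Mixing does better — 4×Z, 2×D, and 2×R: weight 32 ≤ 33, strength 4·5 + 2·7 + 2·8 = 50.

50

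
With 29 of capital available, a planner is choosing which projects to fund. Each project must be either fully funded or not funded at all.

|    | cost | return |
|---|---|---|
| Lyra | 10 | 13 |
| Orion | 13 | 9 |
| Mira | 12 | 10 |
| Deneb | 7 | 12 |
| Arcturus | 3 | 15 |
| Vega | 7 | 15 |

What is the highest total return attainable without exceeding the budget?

55

Lyra + Deneb + Arcturus + Vega: cost 10 + 7 + 3 + 7 = 27 ≤ 29, return 13 + 12 + 15 + 15 = 55.
Mira + Deneb + Arcturus + Vega: cost 12 + 7 + 3 + 7 = 29 ≤ 29, return 10 + 12 + 15 + 15 = 52.
Best is Lyra, Deneb, Arcturus, and Vega with total return 55.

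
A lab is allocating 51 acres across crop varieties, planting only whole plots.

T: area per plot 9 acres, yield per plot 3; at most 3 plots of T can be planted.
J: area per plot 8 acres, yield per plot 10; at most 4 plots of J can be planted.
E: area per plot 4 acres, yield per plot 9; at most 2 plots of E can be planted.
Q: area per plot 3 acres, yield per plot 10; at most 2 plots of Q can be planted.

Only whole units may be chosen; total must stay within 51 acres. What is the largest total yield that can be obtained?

This is a bounded integer knapsack.
Q has the best ratio (10/3); taking only Q gives at most 2×10 = 20 (stopped by the supply cap of 2).
Mixing does better — 4×J, 2×E, and 2×Q: area 46 ≤ 51, yield 4·10 + 2·9 + 2·10 = 78.

78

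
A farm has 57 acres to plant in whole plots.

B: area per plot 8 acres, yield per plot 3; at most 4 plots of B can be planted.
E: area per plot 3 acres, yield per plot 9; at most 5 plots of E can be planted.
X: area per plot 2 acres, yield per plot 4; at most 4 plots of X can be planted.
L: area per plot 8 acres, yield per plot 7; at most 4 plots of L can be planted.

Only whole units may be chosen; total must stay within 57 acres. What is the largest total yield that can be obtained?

89

E has the best ratio (9/3); taking only E gives at most 5×9 = 45 (stopped by the supply cap of 5).
Mixing does better — 5×E, 4×X, and 4×L: area 55 ≤ 57, yield 5·9 + 4·4 + 4·7 = 89.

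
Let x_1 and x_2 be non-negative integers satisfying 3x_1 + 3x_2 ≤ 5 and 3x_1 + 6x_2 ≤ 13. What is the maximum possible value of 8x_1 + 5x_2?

8

The continuous relaxation peaks at (1.67, 0) with value 13.33; rounding to a feasible lattice point costs some objective.
(x_1,x_2)=(1,0): 3·1+3·0=3≤5, 3·1+6·0=3≤13, objective 8.
(x_1,x_2)=(0,1): 3·0+3·1=3≤5, 3·0+6·1=6≤13, objective 5.
(x_1,x_2)=(0,0): 3·0+3·0=0≤5, 3·0+6·0=0≤13, objective 0.
Maximum is 8 at (x_1,x_2)=(1,0).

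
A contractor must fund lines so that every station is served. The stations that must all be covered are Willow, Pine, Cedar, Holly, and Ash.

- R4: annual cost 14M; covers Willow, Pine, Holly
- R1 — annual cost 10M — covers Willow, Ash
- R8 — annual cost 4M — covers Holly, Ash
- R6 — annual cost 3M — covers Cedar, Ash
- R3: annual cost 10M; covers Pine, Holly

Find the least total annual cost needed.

The greedy cost-per-new-station heuristic would pick R6, R8, and R4 for 21, but a cheaper cover exists.
Choose R4 and R6: together they cover Willow, Pine, Cedar, Holly, Ash — every station.
Total annual cost: 14 + 3 = 17.
No cover costs less than 17.

17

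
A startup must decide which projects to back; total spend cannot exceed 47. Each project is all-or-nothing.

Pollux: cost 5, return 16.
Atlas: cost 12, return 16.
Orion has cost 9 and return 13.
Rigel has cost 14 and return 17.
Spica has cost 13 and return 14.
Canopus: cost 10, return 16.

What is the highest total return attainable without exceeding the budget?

Take Pollux, Atlas, Rigel, and Canopus: cost 5 + 12 + 14 + 10 = 41 ≤ 47, return 16 + 16 + 17 + 16 = 65.
No other feasible combination does better.

65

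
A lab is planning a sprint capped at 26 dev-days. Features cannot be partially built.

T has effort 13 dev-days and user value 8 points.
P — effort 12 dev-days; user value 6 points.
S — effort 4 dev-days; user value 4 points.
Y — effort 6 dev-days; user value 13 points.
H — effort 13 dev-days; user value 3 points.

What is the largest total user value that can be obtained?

Allowing fractional choices, the relaxed optimum would be about 26.5, but features are indivisible.
P + S + Y: effort 12 + 4 + 6 = 22 ≤ 26, user value 6 + 4 + 13 = 23.
T + S + Y: effort 13 + 4 + 6 = 23 ≤ 26, user value 8 + 4 + 13 = 25.
Best is T, S, and Y with total user value 25.

25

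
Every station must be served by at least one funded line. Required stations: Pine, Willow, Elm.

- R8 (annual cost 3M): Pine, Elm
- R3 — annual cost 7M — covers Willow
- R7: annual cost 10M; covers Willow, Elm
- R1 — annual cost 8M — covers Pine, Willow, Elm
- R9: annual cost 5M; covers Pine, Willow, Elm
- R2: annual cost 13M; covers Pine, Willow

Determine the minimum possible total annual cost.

5

R9 alone covers Pine, Willow, Elm — every station.
Total annual cost: 5.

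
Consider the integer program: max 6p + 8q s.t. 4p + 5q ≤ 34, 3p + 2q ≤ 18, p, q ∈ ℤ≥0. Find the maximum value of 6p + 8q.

54

(p,q)=(1,6) is feasible, giving 54.
(p,q)=(2,5) is feasible, giving 52.
(p,q)=(0,6) is feasible, giving 48.
The best lattice point is (1,6), giving 54.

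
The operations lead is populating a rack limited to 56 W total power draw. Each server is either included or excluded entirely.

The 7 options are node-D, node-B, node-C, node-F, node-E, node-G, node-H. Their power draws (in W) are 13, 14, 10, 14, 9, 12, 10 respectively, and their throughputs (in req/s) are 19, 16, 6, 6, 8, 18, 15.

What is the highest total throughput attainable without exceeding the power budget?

68

Allowing fractional choices, the relaxed optimum would be about 74.2, but servers are indivisible.
node-D + node-C + node-E + node-G + node-H: power draw 13 + 10 + 9 + 12 + 10 = 54 ≤ 56, throughput 19 + 6 + 8 + 18 + 15 = 66.
node-D + node-B + node-C + node-E + node-H: power draw 13 + 14 + 10 + 9 + 10 = 56 ≤ 56, throughput 19 + 16 + 6 + 8 + 15 = 64.
node-D + node-B + node-G + node-H: power draw 13 + 14 + 12 + 10 = 49 ≤ 56, throughput 19 + 16 + 18 + 15 = 68.
Best is node-D, node-B, node-G, and node-H with total throughput 68.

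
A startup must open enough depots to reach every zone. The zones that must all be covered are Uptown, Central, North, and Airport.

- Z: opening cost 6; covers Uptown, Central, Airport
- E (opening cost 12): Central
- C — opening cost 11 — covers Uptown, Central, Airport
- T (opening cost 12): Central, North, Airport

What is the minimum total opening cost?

18

This is an integer covering problem.
Choose Z and T: together they cover Uptown, Central, North, Airport — every zone.
Total opening cost: 6 + 12 = 18.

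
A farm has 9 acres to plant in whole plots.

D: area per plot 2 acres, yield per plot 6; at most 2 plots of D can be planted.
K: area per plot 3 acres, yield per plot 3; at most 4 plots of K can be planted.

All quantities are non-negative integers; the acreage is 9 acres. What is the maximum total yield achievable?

15

D has the best ratio (6/2); taking only D gives at most 2×6 = 12 (stopped by the supply cap of 2).
Mixing does better — 2×D and 1×K: area 7 ≤ 9, yield 2·6 + 1·3 = 15.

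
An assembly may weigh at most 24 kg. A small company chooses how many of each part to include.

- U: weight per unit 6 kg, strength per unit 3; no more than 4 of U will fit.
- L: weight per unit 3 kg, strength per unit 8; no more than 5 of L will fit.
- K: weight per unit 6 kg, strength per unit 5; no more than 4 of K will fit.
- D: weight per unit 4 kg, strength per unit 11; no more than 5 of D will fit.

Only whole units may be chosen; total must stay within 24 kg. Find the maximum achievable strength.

65

This is a bounded integer knapsack.
Take 4×L and 3×D: weight 24 ≤ 24, strength 4·8 + 3·11 = 65.
No other integer combination yields more.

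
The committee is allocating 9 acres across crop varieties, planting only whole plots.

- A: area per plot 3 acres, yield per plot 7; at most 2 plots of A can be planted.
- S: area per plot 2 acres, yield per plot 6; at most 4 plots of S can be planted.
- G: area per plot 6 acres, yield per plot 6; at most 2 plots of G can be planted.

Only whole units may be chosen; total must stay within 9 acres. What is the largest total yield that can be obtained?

S has the best ratio (6/2); taking only S gives at most 4×6 = 24 (stopped by the area limit).
Mixing does better — 1×A and 3×S: area 9 ≤ 9, yield 1·7 + 3·6 = 25.

25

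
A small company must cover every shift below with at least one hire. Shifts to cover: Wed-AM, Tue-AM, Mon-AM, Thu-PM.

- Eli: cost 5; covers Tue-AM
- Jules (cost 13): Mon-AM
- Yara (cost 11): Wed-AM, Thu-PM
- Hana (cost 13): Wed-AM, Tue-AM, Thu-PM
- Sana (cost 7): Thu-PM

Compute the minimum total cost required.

26

Choose Jules and Hana: together they cover Wed-AM, Tue-AM, Mon-AM, Thu-PM — every shift.
Total cost: 13 + 13 = 26.
No cover costs less than 26.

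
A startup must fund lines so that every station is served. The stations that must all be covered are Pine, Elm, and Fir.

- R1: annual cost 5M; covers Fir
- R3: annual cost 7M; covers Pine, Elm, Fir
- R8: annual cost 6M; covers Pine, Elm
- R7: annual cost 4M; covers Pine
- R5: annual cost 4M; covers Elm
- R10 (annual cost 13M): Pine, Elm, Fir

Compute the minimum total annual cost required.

7

R3 alone covers Pine, Elm, Fir — every station.
Total annual cost: 7.
No cover costs less than 7.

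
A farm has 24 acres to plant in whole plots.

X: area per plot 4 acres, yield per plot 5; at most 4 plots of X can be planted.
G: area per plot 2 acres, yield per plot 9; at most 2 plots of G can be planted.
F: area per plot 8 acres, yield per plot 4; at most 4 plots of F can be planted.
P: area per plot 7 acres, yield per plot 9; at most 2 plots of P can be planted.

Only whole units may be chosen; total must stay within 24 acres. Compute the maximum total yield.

G has the best ratio (9/2); taking only G gives at most 2×9 = 18 (stopped by the supply cap of 2).
Mixing does better — 3×X, 2×G, and 1×P: area 23 ≤ 24, yield 3·5 + 2·9 + 1·9 = 42.

42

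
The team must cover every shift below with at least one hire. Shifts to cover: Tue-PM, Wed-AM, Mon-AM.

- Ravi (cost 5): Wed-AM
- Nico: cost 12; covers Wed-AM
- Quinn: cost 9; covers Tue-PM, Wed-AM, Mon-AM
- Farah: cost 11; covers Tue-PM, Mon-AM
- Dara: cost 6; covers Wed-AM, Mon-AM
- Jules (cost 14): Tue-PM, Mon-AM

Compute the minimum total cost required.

9

Quinn alone covers Tue-PM, Wed-AM, Mon-AM — every shift.
Total cost: 9.
No cover costs less than 9.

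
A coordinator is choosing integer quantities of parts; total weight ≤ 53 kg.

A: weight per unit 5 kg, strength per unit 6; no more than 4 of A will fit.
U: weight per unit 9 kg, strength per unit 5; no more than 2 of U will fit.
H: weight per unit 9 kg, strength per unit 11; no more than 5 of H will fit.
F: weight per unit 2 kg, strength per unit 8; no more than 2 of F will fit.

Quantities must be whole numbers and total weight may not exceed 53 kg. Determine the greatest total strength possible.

73

This is a bounded integer knapsack.
F has the best ratio (8/2); taking only F gives at most 2×8 = 16 (stopped by the supply cap of 2).
Mixing does better — 4×A, 3×H, and 2×F: weight 51 ≤ 53, strength 4·6 + 3·11 + 2·8 = 73.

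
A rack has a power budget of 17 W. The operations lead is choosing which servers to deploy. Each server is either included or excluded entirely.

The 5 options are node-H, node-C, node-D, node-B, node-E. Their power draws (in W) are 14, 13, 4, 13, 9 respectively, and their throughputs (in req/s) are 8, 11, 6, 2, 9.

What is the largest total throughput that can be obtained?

17

This is an integer program with binary decision variables.
Take node-C and node-D: power draw 13 + 4 = 17 ≤ 17, throughput 11 + 6 = 17.
No other feasible combination does better.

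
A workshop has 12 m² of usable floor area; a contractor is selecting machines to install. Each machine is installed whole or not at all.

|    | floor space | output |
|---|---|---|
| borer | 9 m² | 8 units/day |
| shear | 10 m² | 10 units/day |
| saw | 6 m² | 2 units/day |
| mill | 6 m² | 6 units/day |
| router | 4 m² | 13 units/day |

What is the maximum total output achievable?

19

saw + router: floor space 6 + 4 = 10 ≤ 12, output 2 + 13 = 15.
mill + router: floor space 6 + 4 = 10 ≤ 12, output 6 + 13 = 19.
Best is mill and router with total output 19.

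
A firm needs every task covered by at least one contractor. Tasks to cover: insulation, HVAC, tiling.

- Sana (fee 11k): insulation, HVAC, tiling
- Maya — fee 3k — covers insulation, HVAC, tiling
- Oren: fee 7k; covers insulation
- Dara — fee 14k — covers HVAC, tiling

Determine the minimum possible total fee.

3

This is a weighted set-cover instance.
Maya alone covers insulation, HVAC, tiling — every task.
Total fee: 3.
No cover costs less than 3.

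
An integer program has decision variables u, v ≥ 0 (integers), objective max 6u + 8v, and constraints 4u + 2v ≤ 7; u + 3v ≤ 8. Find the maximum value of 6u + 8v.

16

Relaxing integrality, the LP optimum is 23.00 at (u,v) = (0.5, 2.5), which is not an integer point.
(u,v)=(0,2): 4·0+2·2=4≤7, 1·0+3·2=6≤8, objective 16.
(u,v)=(1,1): 4·1+2·1=6≤7, 1·1+3·1=4≤8, objective 14.
(u,v)=(0,1): 4·0+2·1=2≤7, 1·0+3·1=3≤8, objective 8.
The best lattice point is (0,2), giving 16.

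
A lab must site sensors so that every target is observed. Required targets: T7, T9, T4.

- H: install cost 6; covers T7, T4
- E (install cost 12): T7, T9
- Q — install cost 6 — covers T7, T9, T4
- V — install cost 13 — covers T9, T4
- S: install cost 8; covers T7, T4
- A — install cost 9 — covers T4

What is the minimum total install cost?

6

This is an integer covering problem.
Q alone covers T7, T9, T4 — every target.
Total install cost: 6.
No cover costs less than 6.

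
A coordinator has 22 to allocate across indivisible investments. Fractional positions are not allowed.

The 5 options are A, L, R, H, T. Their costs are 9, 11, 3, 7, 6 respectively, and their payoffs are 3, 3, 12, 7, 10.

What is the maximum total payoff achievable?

29

Take R, H, and T: cost 3 + 7 + 6 = 16 ≤ 22, payoff 12 + 7 + 10 = 29.
No other feasible combination does better.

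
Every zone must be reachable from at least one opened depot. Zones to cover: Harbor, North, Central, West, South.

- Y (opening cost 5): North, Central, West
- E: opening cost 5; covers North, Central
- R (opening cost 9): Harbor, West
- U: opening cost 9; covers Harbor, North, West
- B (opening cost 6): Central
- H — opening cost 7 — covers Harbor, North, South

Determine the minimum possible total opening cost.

Choose Y and H: together they cover Harbor, North, Central, West, South — every zone.
Total opening cost: 5 + 7 = 12.

12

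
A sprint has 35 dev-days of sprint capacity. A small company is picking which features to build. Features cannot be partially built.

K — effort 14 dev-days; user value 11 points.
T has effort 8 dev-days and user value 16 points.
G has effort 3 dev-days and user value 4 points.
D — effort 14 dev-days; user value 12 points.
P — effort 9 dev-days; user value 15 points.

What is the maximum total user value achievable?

47

Allowing fractional choices, the relaxed optimum would be about 47.8, but features are indivisible.
K + T + G + P: effort 14 + 8 + 3 + 9 = 34 ≤ 35, user value 11 + 16 + 4 + 15 = 46.
T + G + D + P: effort 8 + 3 + 14 + 9 = 34 ≤ 35, user value 16 + 4 + 12 + 15 = 47.
Best is T, G, D, and P with total user value 47.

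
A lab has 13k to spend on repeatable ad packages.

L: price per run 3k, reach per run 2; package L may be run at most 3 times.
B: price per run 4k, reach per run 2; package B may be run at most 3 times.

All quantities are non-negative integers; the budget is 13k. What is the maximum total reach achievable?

8

This is a bounded integer knapsack.
3×L and 1×B: price 13 ≤ 13, reach 3·2 + 1·2 = 8.
3×B: price 12 ≤ 13, reach 3·2 = 6.
Best is 8.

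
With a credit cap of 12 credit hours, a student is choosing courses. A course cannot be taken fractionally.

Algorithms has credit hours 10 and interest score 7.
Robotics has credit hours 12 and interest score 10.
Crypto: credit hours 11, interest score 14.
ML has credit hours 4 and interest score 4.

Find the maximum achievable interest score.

14

Crypto: credit hours 11 ≤ 12, interest score 14.
Robotics: credit hours 12 ≤ 12, interest score 10.
Best is Crypto with total interest score 14.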